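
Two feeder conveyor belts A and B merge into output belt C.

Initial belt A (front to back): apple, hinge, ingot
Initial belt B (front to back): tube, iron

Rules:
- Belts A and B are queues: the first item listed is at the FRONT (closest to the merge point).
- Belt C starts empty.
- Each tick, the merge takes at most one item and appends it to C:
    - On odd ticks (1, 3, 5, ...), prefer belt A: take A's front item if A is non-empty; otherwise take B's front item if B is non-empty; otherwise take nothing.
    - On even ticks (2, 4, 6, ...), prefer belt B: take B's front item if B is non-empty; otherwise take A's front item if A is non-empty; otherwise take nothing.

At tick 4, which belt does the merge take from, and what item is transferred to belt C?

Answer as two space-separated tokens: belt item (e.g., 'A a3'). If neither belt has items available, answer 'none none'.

Answer: B iron

Derivation:
Tick 1: prefer A, take apple from A; A=[hinge,ingot] B=[tube,iron] C=[apple]
Tick 2: prefer B, take tube from B; A=[hinge,ingot] B=[iron] C=[apple,tube]
Tick 3: prefer A, take hinge from A; A=[ingot] B=[iron] C=[apple,tube,hinge]
Tick 4: prefer B, take iron from B; A=[ingot] B=[-] C=[apple,tube,hinge,iron]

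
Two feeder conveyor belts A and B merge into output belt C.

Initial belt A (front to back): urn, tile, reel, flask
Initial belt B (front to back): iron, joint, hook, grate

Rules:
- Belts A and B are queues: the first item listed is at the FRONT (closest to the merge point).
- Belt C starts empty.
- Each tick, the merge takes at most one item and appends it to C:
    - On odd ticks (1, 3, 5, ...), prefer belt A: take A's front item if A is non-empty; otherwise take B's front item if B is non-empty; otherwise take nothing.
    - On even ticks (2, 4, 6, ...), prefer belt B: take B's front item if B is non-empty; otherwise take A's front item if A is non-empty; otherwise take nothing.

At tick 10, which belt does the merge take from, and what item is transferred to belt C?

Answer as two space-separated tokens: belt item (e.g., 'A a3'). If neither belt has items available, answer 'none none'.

Tick 1: prefer A, take urn from A; A=[tile,reel,flask] B=[iron,joint,hook,grate] C=[urn]
Tick 2: prefer B, take iron from B; A=[tile,reel,flask] B=[joint,hook,grate] C=[urn,iron]
Tick 3: prefer A, take tile from A; A=[reel,flask] B=[joint,hook,grate] C=[urn,iron,tile]
Tick 4: prefer B, take joint from B; A=[reel,flask] B=[hook,grate] C=[urn,iron,tile,joint]
Tick 5: prefer A, take reel from A; A=[flask] B=[hook,grate] C=[urn,iron,tile,joint,reel]
Tick 6: prefer B, take hook from B; A=[flask] B=[grate] C=[urn,iron,tile,joint,reel,hook]
Tick 7: prefer A, take flask from A; A=[-] B=[grate] C=[urn,iron,tile,joint,reel,hook,flask]
Tick 8: prefer B, take grate from B; A=[-] B=[-] C=[urn,iron,tile,joint,reel,hook,flask,grate]
Tick 9: prefer A, both empty, nothing taken; A=[-] B=[-] C=[urn,iron,tile,joint,reel,hook,flask,grate]
Tick 10: prefer B, both empty, nothing taken; A=[-] B=[-] C=[urn,iron,tile,joint,reel,hook,flask,grate]

Answer: none none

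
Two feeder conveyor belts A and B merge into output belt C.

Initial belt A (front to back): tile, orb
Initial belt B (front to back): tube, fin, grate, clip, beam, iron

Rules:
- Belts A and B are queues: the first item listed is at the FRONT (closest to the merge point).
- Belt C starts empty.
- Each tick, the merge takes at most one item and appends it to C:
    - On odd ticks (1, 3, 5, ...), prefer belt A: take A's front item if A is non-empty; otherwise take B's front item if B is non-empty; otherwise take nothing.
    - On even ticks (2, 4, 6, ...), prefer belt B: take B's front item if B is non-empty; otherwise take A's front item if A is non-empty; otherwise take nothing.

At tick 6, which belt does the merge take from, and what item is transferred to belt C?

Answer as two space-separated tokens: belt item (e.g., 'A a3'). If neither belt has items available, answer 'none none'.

Answer: B clip

Derivation:
Tick 1: prefer A, take tile from A; A=[orb] B=[tube,fin,grate,clip,beam,iron] C=[tile]
Tick 2: prefer B, take tube from B; A=[orb] B=[fin,grate,clip,beam,iron] C=[tile,tube]
Tick 3: prefer A, take orb from A; A=[-] B=[fin,grate,clip,beam,iron] C=[tile,tube,orb]
Tick 4: prefer B, take fin from B; A=[-] B=[grate,clip,beam,iron] C=[tile,tube,orb,fin]
Tick 5: prefer A, take grate from B; A=[-] B=[clip,beam,iron] C=[tile,tube,orb,fin,grate]
Tick 6: prefer B, take clip from B; A=[-] B=[beam,iron] C=[tile,tube,orb,fin,grate,clip]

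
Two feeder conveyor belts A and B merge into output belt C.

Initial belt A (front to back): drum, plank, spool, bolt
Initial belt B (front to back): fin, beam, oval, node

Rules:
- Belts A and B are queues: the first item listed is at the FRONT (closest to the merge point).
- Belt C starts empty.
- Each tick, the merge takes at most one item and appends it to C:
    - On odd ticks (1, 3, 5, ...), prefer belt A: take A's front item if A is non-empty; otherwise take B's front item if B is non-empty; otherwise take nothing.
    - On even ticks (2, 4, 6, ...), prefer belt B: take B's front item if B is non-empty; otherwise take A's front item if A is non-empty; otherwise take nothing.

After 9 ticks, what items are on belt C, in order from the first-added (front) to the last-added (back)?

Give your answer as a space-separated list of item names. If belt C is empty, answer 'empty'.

Answer: drum fin plank beam spool oval bolt node

Derivation:
Tick 1: prefer A, take drum from A; A=[plank,spool,bolt] B=[fin,beam,oval,node] C=[drum]
Tick 2: prefer B, take fin from B; A=[plank,spool,bolt] B=[beam,oval,node] C=[drum,fin]
Tick 3: prefer A, take plank from A; A=[spool,bolt] B=[beam,oval,node] C=[drum,fin,plank]
Tick 4: prefer B, take beam from B; A=[spool,bolt] B=[oval,node] C=[drum,fin,plank,beam]
Tick 5: prefer A, take spool from A; A=[bolt] B=[oval,node] C=[drum,fin,plank,beam,spool]
Tick 6: prefer B, take oval from B; A=[bolt] B=[node] C=[drum,fin,plank,beam,spool,oval]
Tick 7: prefer A, take bolt from A; A=[-] B=[node] C=[drum,fin,plank,beam,spool,oval,bolt]
Tick 8: prefer B, take node from B; A=[-] B=[-] C=[drum,fin,plank,beam,spool,oval,bolt,node]
Tick 9: prefer A, both empty, nothing taken; A=[-] B=[-] C=[drum,fin,plank,beam,spool,oval,bolt,node]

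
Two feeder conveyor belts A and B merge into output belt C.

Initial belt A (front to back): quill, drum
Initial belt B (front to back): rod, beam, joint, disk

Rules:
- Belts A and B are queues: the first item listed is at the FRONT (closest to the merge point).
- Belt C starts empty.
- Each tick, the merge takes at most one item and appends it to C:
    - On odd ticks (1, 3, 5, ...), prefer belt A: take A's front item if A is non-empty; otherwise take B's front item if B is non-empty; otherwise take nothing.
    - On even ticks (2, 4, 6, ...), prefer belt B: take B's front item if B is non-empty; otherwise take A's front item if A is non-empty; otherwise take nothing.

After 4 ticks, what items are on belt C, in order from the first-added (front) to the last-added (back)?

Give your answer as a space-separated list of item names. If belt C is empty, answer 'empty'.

Tick 1: prefer A, take quill from A; A=[drum] B=[rod,beam,joint,disk] C=[quill]
Tick 2: prefer B, take rod from B; A=[drum] B=[beam,joint,disk] C=[quill,rod]
Tick 3: prefer A, take drum from A; A=[-] B=[beam,joint,disk] C=[quill,rod,drum]
Tick 4: prefer B, take beam from B; A=[-] B=[joint,disk] C=[quill,rod,drum,beam]

Answer: quill rod drum beam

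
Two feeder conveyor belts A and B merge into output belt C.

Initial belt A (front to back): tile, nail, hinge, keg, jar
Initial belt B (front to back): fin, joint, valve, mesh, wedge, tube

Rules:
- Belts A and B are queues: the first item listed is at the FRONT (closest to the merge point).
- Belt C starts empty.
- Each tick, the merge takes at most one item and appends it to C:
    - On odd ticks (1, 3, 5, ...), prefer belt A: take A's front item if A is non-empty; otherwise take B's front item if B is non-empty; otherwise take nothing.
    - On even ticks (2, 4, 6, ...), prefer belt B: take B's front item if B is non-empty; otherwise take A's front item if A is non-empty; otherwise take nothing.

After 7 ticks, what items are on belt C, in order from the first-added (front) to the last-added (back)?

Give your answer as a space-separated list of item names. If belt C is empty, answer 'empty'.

Answer: tile fin nail joint hinge valve keg

Derivation:
Tick 1: prefer A, take tile from A; A=[nail,hinge,keg,jar] B=[fin,joint,valve,mesh,wedge,tube] C=[tile]
Tick 2: prefer B, take fin from B; A=[nail,hinge,keg,jar] B=[joint,valve,mesh,wedge,tube] C=[tile,fin]
Tick 3: prefer A, take nail from A; A=[hinge,keg,jar] B=[joint,valve,mesh,wedge,tube] C=[tile,fin,nail]
Tick 4: prefer B, take joint from B; A=[hinge,keg,jar] B=[valve,mesh,wedge,tube] C=[tile,fin,nail,joint]
Tick 5: prefer A, take hinge from A; A=[keg,jar] B=[valve,mesh,wedge,tube] C=[tile,fin,nail,joint,hinge]
Tick 6: prefer B, take valve from B; A=[keg,jar] B=[mesh,wedge,tube] C=[tile,fin,nail,joint,hinge,valve]
Tick 7: prefer A, take keg from A; A=[jar] B=[mesh,wedge,tube] C=[tile,fin,nail,joint,hinge,valve,keg]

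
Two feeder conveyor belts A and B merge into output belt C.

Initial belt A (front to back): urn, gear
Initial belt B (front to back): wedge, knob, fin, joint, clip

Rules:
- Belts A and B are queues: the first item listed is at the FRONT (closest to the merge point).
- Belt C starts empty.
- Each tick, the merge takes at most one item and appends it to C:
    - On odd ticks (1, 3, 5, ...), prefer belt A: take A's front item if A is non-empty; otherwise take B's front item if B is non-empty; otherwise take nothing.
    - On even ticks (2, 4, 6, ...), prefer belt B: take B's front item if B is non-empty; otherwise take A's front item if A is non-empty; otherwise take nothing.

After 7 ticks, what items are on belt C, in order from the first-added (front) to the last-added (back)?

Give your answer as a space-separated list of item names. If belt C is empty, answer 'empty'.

Tick 1: prefer A, take urn from A; A=[gear] B=[wedge,knob,fin,joint,clip] C=[urn]
Tick 2: prefer B, take wedge from B; A=[gear] B=[knob,fin,joint,clip] C=[urn,wedge]
Tick 3: prefer A, take gear from A; A=[-] B=[knob,fin,joint,clip] C=[urn,wedge,gear]
Tick 4: prefer B, take knob from B; A=[-] B=[fin,joint,clip] C=[urn,wedge,gear,knob]
Tick 5: prefer A, take fin from B; A=[-] B=[joint,clip] C=[urn,wedge,gear,knob,fin]
Tick 6: prefer B, take joint from B; A=[-] B=[clip] C=[urn,wedge,gear,knob,fin,joint]
Tick 7: prefer A, take clip from B; A=[-] B=[-] C=[urn,wedge,gear,knob,fin,joint,clip]

Answer: urn wedge gear knob fin joint clip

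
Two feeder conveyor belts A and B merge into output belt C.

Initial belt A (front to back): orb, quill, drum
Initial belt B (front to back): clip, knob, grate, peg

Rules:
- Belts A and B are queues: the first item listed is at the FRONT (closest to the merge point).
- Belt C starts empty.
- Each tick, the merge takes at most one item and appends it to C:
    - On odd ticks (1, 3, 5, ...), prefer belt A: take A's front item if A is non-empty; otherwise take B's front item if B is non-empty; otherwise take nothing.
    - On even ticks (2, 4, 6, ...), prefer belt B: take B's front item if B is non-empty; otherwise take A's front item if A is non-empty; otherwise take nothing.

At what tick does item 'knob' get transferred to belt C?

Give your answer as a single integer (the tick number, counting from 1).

Tick 1: prefer A, take orb from A; A=[quill,drum] B=[clip,knob,grate,peg] C=[orb]
Tick 2: prefer B, take clip from B; A=[quill,drum] B=[knob,grate,peg] C=[orb,clip]
Tick 3: prefer A, take quill from A; A=[drum] B=[knob,grate,peg] C=[orb,clip,quill]
Tick 4: prefer B, take knob from B; A=[drum] B=[grate,peg] C=[orb,clip,quill,knob]

Answer: 4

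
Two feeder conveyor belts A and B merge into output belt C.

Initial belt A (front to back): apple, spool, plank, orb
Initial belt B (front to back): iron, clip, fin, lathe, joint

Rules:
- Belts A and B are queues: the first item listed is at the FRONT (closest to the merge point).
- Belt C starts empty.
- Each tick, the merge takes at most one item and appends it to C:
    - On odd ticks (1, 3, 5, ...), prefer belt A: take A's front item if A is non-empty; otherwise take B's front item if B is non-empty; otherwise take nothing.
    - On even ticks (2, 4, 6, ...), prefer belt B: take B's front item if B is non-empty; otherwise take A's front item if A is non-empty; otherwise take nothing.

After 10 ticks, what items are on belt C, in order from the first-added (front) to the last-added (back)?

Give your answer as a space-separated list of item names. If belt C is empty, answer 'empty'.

Tick 1: prefer A, take apple from A; A=[spool,plank,orb] B=[iron,clip,fin,lathe,joint] C=[apple]
Tick 2: prefer B, take iron from B; A=[spool,plank,orb] B=[clip,fin,lathe,joint] C=[apple,iron]
Tick 3: prefer A, take spool from A; A=[plank,orb] B=[clip,fin,lathe,joint] C=[apple,iron,spool]
Tick 4: prefer B, take clip from B; A=[plank,orb] B=[fin,lathe,joint] C=[apple,iron,spool,clip]
Tick 5: prefer A, take plank from A; A=[orb] B=[fin,lathe,joint] C=[apple,iron,spool,clip,plank]
Tick 6: prefer B, take fin from B; A=[orb] B=[lathe,joint] C=[apple,iron,spool,clip,plank,fin]
Tick 7: prefer A, take orb from A; A=[-] B=[lathe,joint] C=[apple,iron,spool,clip,plank,fin,orb]
Tick 8: prefer B, take lathe from B; A=[-] B=[joint] C=[apple,iron,spool,clip,plank,fin,orb,lathe]
Tick 9: prefer A, take joint from B; A=[-] B=[-] C=[apple,iron,spool,clip,plank,fin,orb,lathe,joint]
Tick 10: prefer B, both empty, nothing taken; A=[-] B=[-] C=[apple,iron,spool,clip,plank,fin,orb,lathe,joint]

Answer: apple iron spool clip plank fin orb lathe joint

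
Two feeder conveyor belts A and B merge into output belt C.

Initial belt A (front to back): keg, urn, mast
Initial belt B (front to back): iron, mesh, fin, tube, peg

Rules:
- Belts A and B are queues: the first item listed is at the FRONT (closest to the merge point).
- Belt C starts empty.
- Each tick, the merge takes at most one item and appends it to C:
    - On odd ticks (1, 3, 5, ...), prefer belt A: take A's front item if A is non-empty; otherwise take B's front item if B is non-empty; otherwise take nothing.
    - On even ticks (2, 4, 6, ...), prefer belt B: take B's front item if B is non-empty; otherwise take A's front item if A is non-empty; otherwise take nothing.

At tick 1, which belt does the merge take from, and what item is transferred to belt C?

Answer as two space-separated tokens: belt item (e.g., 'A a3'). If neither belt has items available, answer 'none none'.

Answer: A keg

Derivation:
Tick 1: prefer A, take keg from A; A=[urn,mast] B=[iron,mesh,fin,tube,peg] C=[keg]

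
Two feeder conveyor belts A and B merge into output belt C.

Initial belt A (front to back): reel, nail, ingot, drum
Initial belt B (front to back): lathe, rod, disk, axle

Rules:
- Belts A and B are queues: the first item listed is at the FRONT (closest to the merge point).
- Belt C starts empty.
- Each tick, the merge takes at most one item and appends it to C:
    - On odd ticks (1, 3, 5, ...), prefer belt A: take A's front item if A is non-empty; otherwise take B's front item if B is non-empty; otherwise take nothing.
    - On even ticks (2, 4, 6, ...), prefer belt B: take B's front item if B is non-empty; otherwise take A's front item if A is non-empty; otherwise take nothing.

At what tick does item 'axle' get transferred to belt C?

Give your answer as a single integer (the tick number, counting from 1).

Answer: 8

Derivation:
Tick 1: prefer A, take reel from A; A=[nail,ingot,drum] B=[lathe,rod,disk,axle] C=[reel]
Tick 2: prefer B, take lathe from B; A=[nail,ingot,drum] B=[rod,disk,axle] C=[reel,lathe]
Tick 3: prefer A, take nail from A; A=[ingot,drum] B=[rod,disk,axle] C=[reel,lathe,nail]
Tick 4: prefer B, take rod from B; A=[ingot,drum] B=[disk,axle] C=[reel,lathe,nail,rod]
Tick 5: prefer A, take ingot from A; A=[drum] B=[disk,axle] C=[reel,lathe,nail,rod,ingot]
Tick 6: prefer B, take disk from B; A=[drum] B=[axle] C=[reel,lathe,nail,rod,ingot,disk]
Tick 7: prefer A, take drum from A; A=[-] B=[axle] C=[reel,lathe,nail,rod,ingot,disk,drum]
Tick 8: prefer B, take axle from B; A=[-] B=[-] C=[reel,lathe,nail,rod,ingot,disk,drum,axle]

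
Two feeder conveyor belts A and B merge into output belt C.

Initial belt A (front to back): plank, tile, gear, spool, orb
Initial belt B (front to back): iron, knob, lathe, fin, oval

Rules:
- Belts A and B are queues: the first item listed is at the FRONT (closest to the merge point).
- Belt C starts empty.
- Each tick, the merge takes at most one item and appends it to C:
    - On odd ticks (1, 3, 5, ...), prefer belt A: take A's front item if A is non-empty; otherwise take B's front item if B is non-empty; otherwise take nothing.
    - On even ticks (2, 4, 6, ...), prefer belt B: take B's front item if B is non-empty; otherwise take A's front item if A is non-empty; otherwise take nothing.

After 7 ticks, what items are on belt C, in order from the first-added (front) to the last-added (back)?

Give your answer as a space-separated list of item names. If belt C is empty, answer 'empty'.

Answer: plank iron tile knob gear lathe spool

Derivation:
Tick 1: prefer A, take plank from A; A=[tile,gear,spool,orb] B=[iron,knob,lathe,fin,oval] C=[plank]
Tick 2: prefer B, take iron from B; A=[tile,gear,spool,orb] B=[knob,lathe,fin,oval] C=[plank,iron]
Tick 3: prefer A, take tile from A; A=[gear,spool,orb] B=[knob,lathe,fin,oval] C=[plank,iron,tile]
Tick 4: prefer B, take knob from B; A=[gear,spool,orb] B=[lathe,fin,oval] C=[plank,iron,tile,knob]
Tick 5: prefer A, take gear from A; A=[spool,orb] B=[lathe,fin,oval] C=[plank,iron,tile,knob,gear]
Tick 6: prefer B, take lathe from B; A=[spool,orb] B=[fin,oval] C=[plank,iron,tile,knob,gear,lathe]
Tick 7: prefer A, take spool from A; A=[orb] B=[fin,oval] C=[plank,iron,tile,knob,gear,lathe,spool]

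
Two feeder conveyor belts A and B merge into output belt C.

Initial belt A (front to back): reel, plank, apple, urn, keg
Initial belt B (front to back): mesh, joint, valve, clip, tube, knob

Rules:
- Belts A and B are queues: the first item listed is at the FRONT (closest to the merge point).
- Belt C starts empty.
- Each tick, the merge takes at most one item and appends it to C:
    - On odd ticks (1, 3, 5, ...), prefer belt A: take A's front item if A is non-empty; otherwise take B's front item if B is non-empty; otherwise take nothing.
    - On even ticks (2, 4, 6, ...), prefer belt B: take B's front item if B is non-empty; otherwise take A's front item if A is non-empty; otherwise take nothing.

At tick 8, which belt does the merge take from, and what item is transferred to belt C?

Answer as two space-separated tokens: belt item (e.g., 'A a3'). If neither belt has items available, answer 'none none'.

Answer: B clip

Derivation:
Tick 1: prefer A, take reel from A; A=[plank,apple,urn,keg] B=[mesh,joint,valve,clip,tube,knob] C=[reel]
Tick 2: prefer B, take mesh from B; A=[plank,apple,urn,keg] B=[joint,valve,clip,tube,knob] C=[reel,mesh]
Tick 3: prefer A, take plank from A; A=[apple,urn,keg] B=[joint,valve,clip,tube,knob] C=[reel,mesh,plank]
Tick 4: prefer B, take joint from B; A=[apple,urn,keg] B=[valve,clip,tube,knob] C=[reel,mesh,plank,joint]
Tick 5: prefer A, take apple from A; A=[urn,keg] B=[valve,clip,tube,knob] C=[reel,mesh,plank,joint,apple]
Tick 6: prefer B, take valve from B; A=[urn,keg] B=[clip,tube,knob] C=[reel,mesh,plank,joint,apple,valve]
Tick 7: prefer A, take urn from A; A=[keg] B=[clip,tube,knob] C=[reel,mesh,plank,joint,apple,valve,urn]
Tick 8: prefer B, take clip from B; A=[keg] B=[tube,knob] C=[reel,mesh,plank,joint,apple,valve,urn,clip]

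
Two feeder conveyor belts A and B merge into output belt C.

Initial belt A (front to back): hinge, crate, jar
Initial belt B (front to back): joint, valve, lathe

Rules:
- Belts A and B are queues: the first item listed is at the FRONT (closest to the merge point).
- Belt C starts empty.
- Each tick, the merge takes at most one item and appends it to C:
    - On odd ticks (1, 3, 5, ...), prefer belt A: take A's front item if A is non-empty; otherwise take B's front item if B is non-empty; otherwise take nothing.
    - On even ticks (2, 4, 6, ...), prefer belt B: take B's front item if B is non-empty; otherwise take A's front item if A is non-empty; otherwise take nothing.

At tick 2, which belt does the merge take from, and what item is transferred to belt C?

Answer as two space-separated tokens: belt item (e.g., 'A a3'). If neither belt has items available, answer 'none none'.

Tick 1: prefer A, take hinge from A; A=[crate,jar] B=[joint,valve,lathe] C=[hinge]
Tick 2: prefer B, take joint from B; A=[crate,jar] B=[valve,lathe] C=[hinge,joint]

Answer: B joint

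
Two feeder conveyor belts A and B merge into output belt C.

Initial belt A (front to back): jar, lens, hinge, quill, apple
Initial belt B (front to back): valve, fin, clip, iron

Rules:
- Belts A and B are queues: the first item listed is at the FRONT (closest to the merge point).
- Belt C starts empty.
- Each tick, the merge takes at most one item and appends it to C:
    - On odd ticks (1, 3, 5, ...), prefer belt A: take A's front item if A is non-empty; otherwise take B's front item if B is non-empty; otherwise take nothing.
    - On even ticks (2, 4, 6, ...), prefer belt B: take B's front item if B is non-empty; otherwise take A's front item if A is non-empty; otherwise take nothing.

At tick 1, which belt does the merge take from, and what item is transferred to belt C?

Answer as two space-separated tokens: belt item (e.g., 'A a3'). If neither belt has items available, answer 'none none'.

Tick 1: prefer A, take jar from A; A=[lens,hinge,quill,apple] B=[valve,fin,clip,iron] C=[jar]

Answer: A jar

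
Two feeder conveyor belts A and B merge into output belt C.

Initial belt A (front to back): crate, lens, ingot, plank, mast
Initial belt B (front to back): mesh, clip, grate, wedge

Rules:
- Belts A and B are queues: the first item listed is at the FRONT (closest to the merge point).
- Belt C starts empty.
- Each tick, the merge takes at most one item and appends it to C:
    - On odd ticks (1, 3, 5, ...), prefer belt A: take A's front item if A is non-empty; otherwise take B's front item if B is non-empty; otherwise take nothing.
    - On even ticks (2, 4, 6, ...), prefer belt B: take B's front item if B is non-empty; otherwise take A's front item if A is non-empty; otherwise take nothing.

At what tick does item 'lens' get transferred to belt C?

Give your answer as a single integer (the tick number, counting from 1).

Answer: 3

Derivation:
Tick 1: prefer A, take crate from A; A=[lens,ingot,plank,mast] B=[mesh,clip,grate,wedge] C=[crate]
Tick 2: prefer B, take mesh from B; A=[lens,ingot,plank,mast] B=[clip,grate,wedge] C=[crate,mesh]
Tick 3: prefer A, take lens from A; A=[ingot,plank,mast] B=[clip,grate,wedge] C=[crate,mesh,lens]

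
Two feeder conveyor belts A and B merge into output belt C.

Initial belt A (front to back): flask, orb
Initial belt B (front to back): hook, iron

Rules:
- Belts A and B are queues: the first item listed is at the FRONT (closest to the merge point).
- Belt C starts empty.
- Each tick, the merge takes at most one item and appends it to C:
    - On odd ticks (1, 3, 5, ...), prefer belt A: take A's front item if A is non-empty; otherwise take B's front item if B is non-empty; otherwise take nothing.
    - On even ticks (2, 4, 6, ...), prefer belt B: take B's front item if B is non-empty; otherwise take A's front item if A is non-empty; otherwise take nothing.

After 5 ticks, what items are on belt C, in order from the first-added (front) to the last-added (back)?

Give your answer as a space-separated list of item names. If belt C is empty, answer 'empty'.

Answer: flask hook orb iron

Derivation:
Tick 1: prefer A, take flask from A; A=[orb] B=[hook,iron] C=[flask]
Tick 2: prefer B, take hook from B; A=[orb] B=[iron] C=[flask,hook]
Tick 3: prefer A, take orb from A; A=[-] B=[iron] C=[flask,hook,orb]
Tick 4: prefer B, take iron from B; A=[-] B=[-] C=[flask,hook,orb,iron]
Tick 5: prefer A, both empty, nothing taken; A=[-] B=[-] C=[flask,hook,orb,iron]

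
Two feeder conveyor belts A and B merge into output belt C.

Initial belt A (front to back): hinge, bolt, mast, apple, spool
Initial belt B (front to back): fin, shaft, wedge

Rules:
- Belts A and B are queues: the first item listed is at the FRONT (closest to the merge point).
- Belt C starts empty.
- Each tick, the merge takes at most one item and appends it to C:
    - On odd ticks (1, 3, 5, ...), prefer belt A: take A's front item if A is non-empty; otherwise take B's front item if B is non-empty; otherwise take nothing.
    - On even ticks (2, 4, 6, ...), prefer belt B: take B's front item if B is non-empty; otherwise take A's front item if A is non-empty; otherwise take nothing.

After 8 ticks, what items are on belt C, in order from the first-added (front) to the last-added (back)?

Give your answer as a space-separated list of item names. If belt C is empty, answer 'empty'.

Answer: hinge fin bolt shaft mast wedge apple spool

Derivation:
Tick 1: prefer A, take hinge from A; A=[bolt,mast,apple,spool] B=[fin,shaft,wedge] C=[hinge]
Tick 2: prefer B, take fin from B; A=[bolt,mast,apple,spool] B=[shaft,wedge] C=[hinge,fin]
Tick 3: prefer A, take bolt from A; A=[mast,apple,spool] B=[shaft,wedge] C=[hinge,fin,bolt]
Tick 4: prefer B, take shaft from B; A=[mast,apple,spool] B=[wedge] C=[hinge,fin,bolt,shaft]
Tick 5: prefer A, take mast from A; A=[apple,spool] B=[wedge] C=[hinge,fin,bolt,shaft,mast]
Tick 6: prefer B, take wedge from B; A=[apple,spool] B=[-] C=[hinge,fin,bolt,shaft,mast,wedge]
Tick 7: prefer A, take apple from A; A=[spool] B=[-] C=[hinge,fin,bolt,shaft,mast,wedge,apple]
Tick 8: prefer B, take spool from A; A=[-] B=[-] C=[hinge,fin,bolt,shaft,mast,wedge,apple,spool]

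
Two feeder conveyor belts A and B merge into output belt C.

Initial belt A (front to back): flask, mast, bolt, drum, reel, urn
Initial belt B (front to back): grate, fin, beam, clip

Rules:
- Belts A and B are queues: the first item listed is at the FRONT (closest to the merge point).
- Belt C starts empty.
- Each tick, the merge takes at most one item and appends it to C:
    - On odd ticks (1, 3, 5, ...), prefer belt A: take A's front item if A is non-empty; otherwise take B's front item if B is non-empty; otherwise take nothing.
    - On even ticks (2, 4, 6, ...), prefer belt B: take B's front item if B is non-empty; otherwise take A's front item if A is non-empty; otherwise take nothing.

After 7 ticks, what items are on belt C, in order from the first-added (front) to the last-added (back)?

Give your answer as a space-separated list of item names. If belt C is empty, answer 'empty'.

Tick 1: prefer A, take flask from A; A=[mast,bolt,drum,reel,urn] B=[grate,fin,beam,clip] C=[flask]
Tick 2: prefer B, take grate from B; A=[mast,bolt,drum,reel,urn] B=[fin,beam,clip] C=[flask,grate]
Tick 3: prefer A, take mast from A; A=[bolt,drum,reel,urn] B=[fin,beam,clip] C=[flask,grate,mast]
Tick 4: prefer B, take fin from B; A=[bolt,drum,reel,urn] B=[beam,clip] C=[flask,grate,mast,fin]
Tick 5: prefer A, take bolt from A; A=[drum,reel,urn] B=[beam,clip] C=[flask,grate,mast,fin,bolt]
Tick 6: prefer B, take beam from B; A=[drum,reel,urn] B=[clip] C=[flask,grate,mast,fin,bolt,beam]
Tick 7: prefer A, take drum from A; A=[reel,urn] B=[clip] C=[flask,grate,mast,fin,bolt,beam,drum]

Answer: flask grate mast fin bolt beam drum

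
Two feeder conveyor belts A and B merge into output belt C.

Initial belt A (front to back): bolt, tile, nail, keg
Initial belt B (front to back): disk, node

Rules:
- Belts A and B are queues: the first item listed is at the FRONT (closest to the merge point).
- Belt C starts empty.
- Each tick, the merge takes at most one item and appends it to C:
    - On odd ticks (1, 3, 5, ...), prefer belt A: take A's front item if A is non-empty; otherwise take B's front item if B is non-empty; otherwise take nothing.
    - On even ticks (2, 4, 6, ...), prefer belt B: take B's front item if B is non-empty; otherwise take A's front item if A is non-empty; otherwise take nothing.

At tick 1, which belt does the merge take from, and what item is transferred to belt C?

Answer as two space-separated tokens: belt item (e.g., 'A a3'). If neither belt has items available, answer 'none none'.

Tick 1: prefer A, take bolt from A; A=[tile,nail,keg] B=[disk,node] C=[bolt]

Answer: A bolt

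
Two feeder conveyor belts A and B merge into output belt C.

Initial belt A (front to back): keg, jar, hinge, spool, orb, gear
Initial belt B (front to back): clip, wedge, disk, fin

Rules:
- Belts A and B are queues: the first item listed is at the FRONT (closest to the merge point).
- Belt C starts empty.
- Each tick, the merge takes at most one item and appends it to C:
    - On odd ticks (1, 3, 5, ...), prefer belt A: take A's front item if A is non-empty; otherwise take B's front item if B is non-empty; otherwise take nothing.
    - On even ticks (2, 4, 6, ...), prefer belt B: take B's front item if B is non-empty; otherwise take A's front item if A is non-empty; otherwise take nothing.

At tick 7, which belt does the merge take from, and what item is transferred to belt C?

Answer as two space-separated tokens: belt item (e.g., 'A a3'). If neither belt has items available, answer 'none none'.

Tick 1: prefer A, take keg from A; A=[jar,hinge,spool,orb,gear] B=[clip,wedge,disk,fin] C=[keg]
Tick 2: prefer B, take clip from B; A=[jar,hinge,spool,orb,gear] B=[wedge,disk,fin] C=[keg,clip]
Tick 3: prefer A, take jar from A; A=[hinge,spool,orb,gear] B=[wedge,disk,fin] C=[keg,clip,jar]
Tick 4: prefer B, take wedge from B; A=[hinge,spool,orb,gear] B=[disk,fin] C=[keg,clip,jar,wedge]
Tick 5: prefer A, take hinge from A; A=[spool,orb,gear] B=[disk,fin] C=[keg,clip,jar,wedge,hinge]
Tick 6: prefer B, take disk from B; A=[spool,orb,gear] B=[fin] C=[keg,clip,jar,wedge,hinge,disk]
Tick 7: prefer A, take spool from A; A=[orb,gear] B=[fin] C=[keg,clip,jar,wedge,hinge,disk,spool]

Answer: A spool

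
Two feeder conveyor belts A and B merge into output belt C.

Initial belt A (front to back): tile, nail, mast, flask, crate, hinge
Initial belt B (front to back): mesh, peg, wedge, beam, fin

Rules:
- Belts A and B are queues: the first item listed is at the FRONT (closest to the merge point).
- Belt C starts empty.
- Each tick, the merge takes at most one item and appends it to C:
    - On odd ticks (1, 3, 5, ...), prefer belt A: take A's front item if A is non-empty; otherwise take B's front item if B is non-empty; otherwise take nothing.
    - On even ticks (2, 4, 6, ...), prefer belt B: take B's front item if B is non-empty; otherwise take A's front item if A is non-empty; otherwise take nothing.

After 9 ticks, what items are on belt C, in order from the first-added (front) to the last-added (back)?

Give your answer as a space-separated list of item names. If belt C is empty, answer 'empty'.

Answer: tile mesh nail peg mast wedge flask beam crate

Derivation:
Tick 1: prefer A, take tile from A; A=[nail,mast,flask,crate,hinge] B=[mesh,peg,wedge,beam,fin] C=[tile]
Tick 2: prefer B, take mesh from B; A=[nail,mast,flask,crate,hinge] B=[peg,wedge,beam,fin] C=[tile,mesh]
Tick 3: prefer A, take nail from A; A=[mast,flask,crate,hinge] B=[peg,wedge,beam,fin] C=[tile,mesh,nail]
Tick 4: prefer B, take peg from B; A=[mast,flask,crate,hinge] B=[wedge,beam,fin] C=[tile,mesh,nail,peg]
Tick 5: prefer A, take mast from A; A=[flask,crate,hinge] B=[wedge,beam,fin] C=[tile,mesh,nail,peg,mast]
Tick 6: prefer B, take wedge from B; A=[flask,crate,hinge] B=[beam,fin] C=[tile,mesh,nail,peg,mast,wedge]
Tick 7: prefer A, take flask from A; A=[crate,hinge] B=[beam,fin] C=[tile,mesh,nail,peg,mast,wedge,flask]
Tick 8: prefer B, take beam from B; A=[crate,hinge] B=[fin] C=[tile,mesh,nail,peg,mast,wedge,flask,beam]
Tick 9: prefer A, take crate from A; A=[hinge] B=[fin] C=[tile,mesh,nail,peg,mast,wedge,flask,beam,crate]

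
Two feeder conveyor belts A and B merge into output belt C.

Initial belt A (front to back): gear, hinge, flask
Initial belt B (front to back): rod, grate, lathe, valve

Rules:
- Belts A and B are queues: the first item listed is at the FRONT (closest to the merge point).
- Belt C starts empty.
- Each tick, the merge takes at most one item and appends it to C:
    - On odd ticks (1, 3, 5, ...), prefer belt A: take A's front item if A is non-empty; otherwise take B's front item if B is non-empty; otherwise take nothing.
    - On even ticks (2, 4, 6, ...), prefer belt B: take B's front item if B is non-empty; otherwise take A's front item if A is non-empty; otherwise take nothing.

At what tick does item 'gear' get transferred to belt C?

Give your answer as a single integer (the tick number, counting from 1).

Answer: 1

Derivation:
Tick 1: prefer A, take gear from A; A=[hinge,flask] B=[rod,grate,lathe,valve] C=[gear]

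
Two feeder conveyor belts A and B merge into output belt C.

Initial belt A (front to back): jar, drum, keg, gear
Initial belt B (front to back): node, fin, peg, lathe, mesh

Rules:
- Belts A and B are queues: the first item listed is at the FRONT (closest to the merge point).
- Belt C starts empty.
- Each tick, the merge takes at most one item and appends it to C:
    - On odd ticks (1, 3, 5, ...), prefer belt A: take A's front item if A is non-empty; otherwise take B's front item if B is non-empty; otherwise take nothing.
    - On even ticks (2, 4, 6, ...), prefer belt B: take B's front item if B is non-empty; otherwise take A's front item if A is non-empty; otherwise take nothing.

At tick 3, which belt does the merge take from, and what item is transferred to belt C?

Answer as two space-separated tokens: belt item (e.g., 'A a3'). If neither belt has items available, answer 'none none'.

Tick 1: prefer A, take jar from A; A=[drum,keg,gear] B=[node,fin,peg,lathe,mesh] C=[jar]
Tick 2: prefer B, take node from B; A=[drum,keg,gear] B=[fin,peg,lathe,mesh] C=[jar,node]
Tick 3: prefer A, take drum from A; A=[keg,gear] B=[fin,peg,lathe,mesh] C=[jar,node,drum]

Answer: A drum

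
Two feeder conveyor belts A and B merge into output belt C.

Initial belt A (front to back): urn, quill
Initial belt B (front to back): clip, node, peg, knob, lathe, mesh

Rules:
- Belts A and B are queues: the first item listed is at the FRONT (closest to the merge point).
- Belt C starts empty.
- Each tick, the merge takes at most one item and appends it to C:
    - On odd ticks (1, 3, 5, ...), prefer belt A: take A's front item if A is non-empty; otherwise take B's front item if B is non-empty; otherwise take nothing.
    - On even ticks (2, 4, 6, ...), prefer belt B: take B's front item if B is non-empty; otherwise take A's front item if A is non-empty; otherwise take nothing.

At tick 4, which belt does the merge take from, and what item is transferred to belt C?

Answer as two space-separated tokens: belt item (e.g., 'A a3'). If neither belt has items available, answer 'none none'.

Tick 1: prefer A, take urn from A; A=[quill] B=[clip,node,peg,knob,lathe,mesh] C=[urn]
Tick 2: prefer B, take clip from B; A=[quill] B=[node,peg,knob,lathe,mesh] C=[urn,clip]
Tick 3: prefer A, take quill from A; A=[-] B=[node,peg,knob,lathe,mesh] C=[urn,clip,quill]
Tick 4: prefer B, take node from B; A=[-] B=[peg,knob,lathe,mesh] C=[urn,clip,quill,node]

Answer: B node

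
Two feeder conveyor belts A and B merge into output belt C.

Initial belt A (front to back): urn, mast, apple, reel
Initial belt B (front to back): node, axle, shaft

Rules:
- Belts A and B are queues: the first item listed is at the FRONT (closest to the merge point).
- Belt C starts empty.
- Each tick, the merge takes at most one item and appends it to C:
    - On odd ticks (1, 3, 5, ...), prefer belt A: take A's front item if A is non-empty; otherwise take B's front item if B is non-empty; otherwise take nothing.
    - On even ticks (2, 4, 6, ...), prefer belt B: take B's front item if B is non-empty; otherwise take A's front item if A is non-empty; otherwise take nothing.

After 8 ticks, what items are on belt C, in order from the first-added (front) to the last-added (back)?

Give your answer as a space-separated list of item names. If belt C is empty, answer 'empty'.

Tick 1: prefer A, take urn from A; A=[mast,apple,reel] B=[node,axle,shaft] C=[urn]
Tick 2: prefer B, take node from B; A=[mast,apple,reel] B=[axle,shaft] C=[urn,node]
Tick 3: prefer A, take mast from A; A=[apple,reel] B=[axle,shaft] C=[urn,node,mast]
Tick 4: prefer B, take axle from B; A=[apple,reel] B=[shaft] C=[urn,node,mast,axle]
Tick 5: prefer A, take apple from A; A=[reel] B=[shaft] C=[urn,node,mast,axle,apple]
Tick 6: prefer B, take shaft from B; A=[reel] B=[-] C=[urn,node,mast,axle,apple,shaft]
Tick 7: prefer A, take reel from A; A=[-] B=[-] C=[urn,node,mast,axle,apple,shaft,reel]
Tick 8: prefer B, both empty, nothing taken; A=[-] B=[-] C=[urn,node,mast,axle,apple,shaft,reel]

Answer: urn node mast axle apple shaft reel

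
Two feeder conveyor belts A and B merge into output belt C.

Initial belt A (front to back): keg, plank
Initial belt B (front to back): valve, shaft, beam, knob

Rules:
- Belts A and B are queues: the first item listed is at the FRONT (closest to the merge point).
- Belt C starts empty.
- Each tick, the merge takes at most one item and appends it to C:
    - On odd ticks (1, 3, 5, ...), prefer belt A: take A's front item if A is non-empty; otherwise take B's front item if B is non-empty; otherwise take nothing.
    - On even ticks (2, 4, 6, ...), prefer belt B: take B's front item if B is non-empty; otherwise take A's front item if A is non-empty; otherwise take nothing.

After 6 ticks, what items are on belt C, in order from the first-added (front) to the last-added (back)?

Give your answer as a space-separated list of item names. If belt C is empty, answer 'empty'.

Tick 1: prefer A, take keg from A; A=[plank] B=[valve,shaft,beam,knob] C=[keg]
Tick 2: prefer B, take valve from B; A=[plank] B=[shaft,beam,knob] C=[keg,valve]
Tick 3: prefer A, take plank from A; A=[-] B=[shaft,beam,knob] C=[keg,valve,plank]
Tick 4: prefer B, take shaft from B; A=[-] B=[beam,knob] C=[keg,valve,plank,shaft]
Tick 5: prefer A, take beam from B; A=[-] B=[knob] C=[keg,valve,plank,shaft,beam]
Tick 6: prefer B, take knob from B; A=[-] B=[-] C=[keg,valve,plank,shaft,beam,knob]

Answer: keg valve plank shaft beam knob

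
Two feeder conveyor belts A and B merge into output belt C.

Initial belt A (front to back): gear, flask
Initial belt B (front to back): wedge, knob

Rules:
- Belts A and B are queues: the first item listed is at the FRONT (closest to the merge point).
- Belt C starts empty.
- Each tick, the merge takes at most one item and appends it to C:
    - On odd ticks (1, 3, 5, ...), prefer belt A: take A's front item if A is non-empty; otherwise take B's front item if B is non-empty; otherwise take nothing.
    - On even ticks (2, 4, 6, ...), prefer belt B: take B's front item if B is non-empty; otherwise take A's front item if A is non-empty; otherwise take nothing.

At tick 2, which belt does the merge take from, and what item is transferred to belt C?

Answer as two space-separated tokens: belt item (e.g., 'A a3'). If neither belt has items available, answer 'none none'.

Answer: B wedge

Derivation:
Tick 1: prefer A, take gear from A; A=[flask] B=[wedge,knob] C=[gear]
Tick 2: prefer B, take wedge from B; A=[flask] B=[knob] C=[gear,wedge]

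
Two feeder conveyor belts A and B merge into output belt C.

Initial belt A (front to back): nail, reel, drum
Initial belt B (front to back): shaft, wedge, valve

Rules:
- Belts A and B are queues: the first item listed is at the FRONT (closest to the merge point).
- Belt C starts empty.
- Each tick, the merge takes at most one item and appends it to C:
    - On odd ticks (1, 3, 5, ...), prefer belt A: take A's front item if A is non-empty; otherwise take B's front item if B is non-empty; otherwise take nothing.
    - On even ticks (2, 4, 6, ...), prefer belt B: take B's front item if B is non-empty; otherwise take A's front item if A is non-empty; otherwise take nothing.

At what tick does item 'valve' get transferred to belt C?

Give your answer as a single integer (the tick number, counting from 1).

Answer: 6

Derivation:
Tick 1: prefer A, take nail from A; A=[reel,drum] B=[shaft,wedge,valve] C=[nail]
Tick 2: prefer B, take shaft from B; A=[reel,drum] B=[wedge,valve] C=[nail,shaft]
Tick 3: prefer A, take reel from A; A=[drum] B=[wedge,valve] C=[nail,shaft,reel]
Tick 4: prefer B, take wedge from B; A=[drum] B=[valve] C=[nail,shaft,reel,wedge]
Tick 5: prefer A, take drum from A; A=[-] B=[valve] C=[nail,shaft,reel,wedge,drum]
Tick 6: prefer B, take valve from B; A=[-] B=[-] C=[nail,shaft,reel,wedge,drum,valve]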